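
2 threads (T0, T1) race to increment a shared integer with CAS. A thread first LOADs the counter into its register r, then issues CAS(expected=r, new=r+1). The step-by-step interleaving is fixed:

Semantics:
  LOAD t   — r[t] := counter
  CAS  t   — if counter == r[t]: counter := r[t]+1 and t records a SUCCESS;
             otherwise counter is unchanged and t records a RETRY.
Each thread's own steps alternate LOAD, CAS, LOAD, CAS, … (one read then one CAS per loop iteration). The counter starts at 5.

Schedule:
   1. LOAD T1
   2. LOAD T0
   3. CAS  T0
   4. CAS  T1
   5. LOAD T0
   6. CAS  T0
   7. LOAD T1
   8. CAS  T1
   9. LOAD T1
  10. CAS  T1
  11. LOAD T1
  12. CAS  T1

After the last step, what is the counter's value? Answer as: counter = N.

counter = 10

#1 T1 reads 5
#2 T0 reads 5
#3 T0 CAS(5→6) writes; counter now 6
#4 T1 CAS(5→6) fails; counter now 6
#5 T0 reads 6
#6 T0 CAS(6→7) writes; counter now 7
#7 T1 reads 7
#8 T1 CAS(7→8) writes; counter now 8
#9 T1 reads 8
#10 T1 CAS(8→9) writes; counter now 9
#11 T1 reads 9
#12 T1 CAS(9→10) writes; counter now 10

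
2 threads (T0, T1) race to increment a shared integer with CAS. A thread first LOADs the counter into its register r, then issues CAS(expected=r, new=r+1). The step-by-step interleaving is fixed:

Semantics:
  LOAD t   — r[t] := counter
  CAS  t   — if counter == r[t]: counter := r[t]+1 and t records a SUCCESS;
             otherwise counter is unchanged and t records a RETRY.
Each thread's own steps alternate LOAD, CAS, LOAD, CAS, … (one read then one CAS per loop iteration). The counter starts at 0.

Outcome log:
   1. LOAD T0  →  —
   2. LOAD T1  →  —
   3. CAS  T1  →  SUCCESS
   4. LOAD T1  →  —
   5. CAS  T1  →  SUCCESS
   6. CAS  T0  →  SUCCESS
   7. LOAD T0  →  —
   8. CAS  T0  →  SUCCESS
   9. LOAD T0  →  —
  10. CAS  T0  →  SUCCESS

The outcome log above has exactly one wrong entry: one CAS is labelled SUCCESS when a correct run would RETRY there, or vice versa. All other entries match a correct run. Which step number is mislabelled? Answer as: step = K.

Re-executing:
   1) LOAD T0:  M=0  r_T0=0
   2) LOAD T1:  M=0  r_T1=0
   3) CAS  T1:  M=1  r_T1=0 ✓
   4) LOAD T1:  M=1  r_T1=1
   5) CAS  T1:  M=2  r_T1=1 ✓
   6) CAS  T0:  M=2  r_T0=0 ✗
   7) LOAD T0:  M=2  r_T0=2
   8) CAS  T0:  M=3  r_T0=2 ✓
   9) LOAD T0:  M=3  r_T0=3
  10) CAS  T0:  M=4  r_T0=3 ✓
Mismatch at 6.

step = 6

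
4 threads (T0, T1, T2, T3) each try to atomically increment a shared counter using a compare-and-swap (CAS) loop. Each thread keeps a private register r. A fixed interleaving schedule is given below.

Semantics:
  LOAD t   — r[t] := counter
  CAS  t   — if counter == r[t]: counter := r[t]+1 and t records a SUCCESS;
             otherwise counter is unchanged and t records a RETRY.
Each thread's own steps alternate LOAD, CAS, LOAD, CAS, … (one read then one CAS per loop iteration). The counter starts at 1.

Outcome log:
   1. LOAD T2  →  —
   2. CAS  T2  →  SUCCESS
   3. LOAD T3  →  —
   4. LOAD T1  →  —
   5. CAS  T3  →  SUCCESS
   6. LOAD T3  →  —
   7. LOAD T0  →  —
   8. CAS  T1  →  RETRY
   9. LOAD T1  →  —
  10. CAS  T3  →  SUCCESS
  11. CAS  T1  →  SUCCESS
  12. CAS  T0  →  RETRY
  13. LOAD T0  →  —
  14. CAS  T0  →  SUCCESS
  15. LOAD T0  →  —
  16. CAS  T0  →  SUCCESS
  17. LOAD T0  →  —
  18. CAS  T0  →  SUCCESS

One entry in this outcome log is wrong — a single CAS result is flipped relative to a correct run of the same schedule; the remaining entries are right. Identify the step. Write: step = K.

step = 11

Re-executing:
[1] T2.load  rd  (counter 1, T2.r 1)
[2] T2.cas  hit  (counter 2, T2.r 1)
[3] T3.load  rd  (counter 2, T3.r 2)
[4] T1.load  rd  (counter 2, T1.r 2)
[5] T3.cas  hit  (counter 3, T3.r 2)
[6] T3.load  rd  (counter 3, T3.r 3)
[7] T0.load  rd  (counter 3, T0.r 3)
[8] T1.cas  miss  (counter 3, T1.r 2)
[9] T1.load  rd  (counter 3, T1.r 3)
[10] T3.cas  hit  (counter 4, T3.r 3)
[11] T1.cas  miss  (counter 4, T1.r 3)
[12] T0.cas  miss  (counter 4, T0.r 3)
[13] T0.load  rd  (counter 4, T0.r 4)
[14] T0.cas  hit  (counter 5, T0.r 4)
[15] T0.load  rd  (counter 5, T0.r 5)
[16] T0.cas  hit  (counter 6, T0.r 5)
[17] T0.load  rd  (counter 6, T0.r 6)
[18] T0.cas  hit  (counter 7, T0.r 6)
Log disagrees first at step 11.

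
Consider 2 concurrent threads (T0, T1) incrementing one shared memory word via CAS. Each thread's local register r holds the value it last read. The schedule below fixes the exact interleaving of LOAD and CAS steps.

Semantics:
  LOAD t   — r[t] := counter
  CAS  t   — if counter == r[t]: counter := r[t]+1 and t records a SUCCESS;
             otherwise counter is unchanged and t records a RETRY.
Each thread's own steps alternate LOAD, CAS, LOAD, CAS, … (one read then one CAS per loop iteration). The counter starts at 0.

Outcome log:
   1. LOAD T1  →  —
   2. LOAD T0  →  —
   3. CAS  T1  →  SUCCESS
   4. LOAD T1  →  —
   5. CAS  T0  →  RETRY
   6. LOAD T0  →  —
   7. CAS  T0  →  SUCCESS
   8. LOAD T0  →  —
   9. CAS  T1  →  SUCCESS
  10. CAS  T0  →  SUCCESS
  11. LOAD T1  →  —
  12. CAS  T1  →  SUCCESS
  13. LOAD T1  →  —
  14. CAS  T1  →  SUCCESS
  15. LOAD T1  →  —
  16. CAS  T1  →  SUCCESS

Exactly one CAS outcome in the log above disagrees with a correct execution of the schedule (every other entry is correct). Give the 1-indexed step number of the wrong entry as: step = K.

step = 9

Re-executing:
step 1: T1 LOAD ⇒ load; ctr=0 reg=0
step 2: T0 LOAD ⇒ load; ctr=0 reg=0
step 3: T1 CAS ⇒ ok; ctr=1 reg=0
step 4: T1 LOAD ⇒ load; ctr=1 reg=1
step 5: T0 CAS ⇒ retry; ctr=1 reg=0
step 6: T0 LOAD ⇒ load; ctr=1 reg=1
step 7: T0 CAS ⇒ ok; ctr=2 reg=1
step 8: T0 LOAD ⇒ load; ctr=2 reg=2
step 9: T1 CAS ⇒ retry; ctr=2 reg=1
step 10: T0 CAS ⇒ ok; ctr=3 reg=2
step 11: T1 LOAD ⇒ load; ctr=3 reg=3
step 12: T1 CAS ⇒ ok; ctr=4 reg=3
step 13: T1 LOAD ⇒ load; ctr=4 reg=4
step 14: T1 CAS ⇒ ok; ctr=5 reg=4
step 15: T1 LOAD ⇒ load; ctr=5 reg=5
step 16: T1 CAS ⇒ ok; ctr=6 reg=5
Log disagrees first at step 9.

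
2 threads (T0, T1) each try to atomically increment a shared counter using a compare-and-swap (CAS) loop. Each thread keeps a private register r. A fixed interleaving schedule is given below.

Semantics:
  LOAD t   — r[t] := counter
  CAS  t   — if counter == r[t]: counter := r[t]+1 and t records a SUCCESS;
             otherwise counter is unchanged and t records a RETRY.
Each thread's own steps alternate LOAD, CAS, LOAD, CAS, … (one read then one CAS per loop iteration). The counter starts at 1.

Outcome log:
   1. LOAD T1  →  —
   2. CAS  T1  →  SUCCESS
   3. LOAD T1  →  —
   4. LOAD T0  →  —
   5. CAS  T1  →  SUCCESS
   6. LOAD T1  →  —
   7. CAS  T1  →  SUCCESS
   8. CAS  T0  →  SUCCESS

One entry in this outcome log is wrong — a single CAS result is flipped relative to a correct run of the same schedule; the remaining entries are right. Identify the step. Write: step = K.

step = 8

Reference trace:
[1] T1.load  rd  (counter 1, T1.r 1)
[2] T1.cas  hit  (counter 2, T1.r 1)
[3] T1.load  rd  (counter 2, T1.r 2)
[4] T0.load  rd  (counter 2, T0.r 2)
[5] T1.cas  hit  (counter 3, T1.r 2)
[6] T1.load  rd  (counter 3, T1.r 3)
[7] T1.cas  hit  (counter 4, T1.r 3)
[8] T0.cas  miss  (counter 4, T0.r 2)
Mismatch at 8.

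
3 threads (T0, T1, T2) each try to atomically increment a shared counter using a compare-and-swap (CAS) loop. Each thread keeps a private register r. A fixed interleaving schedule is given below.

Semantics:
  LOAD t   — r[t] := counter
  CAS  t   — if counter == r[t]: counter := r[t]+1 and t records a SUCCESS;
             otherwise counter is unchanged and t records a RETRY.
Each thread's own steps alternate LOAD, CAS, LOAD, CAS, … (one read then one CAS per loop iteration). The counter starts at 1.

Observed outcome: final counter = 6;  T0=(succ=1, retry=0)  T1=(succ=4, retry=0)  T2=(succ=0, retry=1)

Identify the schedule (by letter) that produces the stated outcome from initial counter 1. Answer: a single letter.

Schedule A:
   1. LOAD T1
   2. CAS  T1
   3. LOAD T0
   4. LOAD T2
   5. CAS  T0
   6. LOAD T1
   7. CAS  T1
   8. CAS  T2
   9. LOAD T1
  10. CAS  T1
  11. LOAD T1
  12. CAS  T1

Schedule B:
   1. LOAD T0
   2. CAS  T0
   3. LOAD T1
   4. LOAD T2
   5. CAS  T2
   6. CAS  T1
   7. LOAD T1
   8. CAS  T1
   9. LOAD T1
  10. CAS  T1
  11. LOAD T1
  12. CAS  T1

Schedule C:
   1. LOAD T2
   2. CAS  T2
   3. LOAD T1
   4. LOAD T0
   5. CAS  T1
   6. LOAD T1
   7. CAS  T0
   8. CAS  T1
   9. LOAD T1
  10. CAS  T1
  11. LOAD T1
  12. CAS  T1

A

Tracing schedule A:
1. LOAD T1 → mem=1 r[T1]=1 [LOAD]
2. CAS T1 → mem=2 r[T1]=1 [OK]
3. LOAD T0 → mem=2 r[T0]=2 [LOAD]
4. LOAD T2 → mem=2 r[T2]=2 [LOAD]
5. CAS T0 → mem=3 r[T0]=2 [OK]
6. LOAD T1 → mem=3 r[T1]=3 [LOAD]
7. CAS T1 → mem=4 r[T1]=3 [OK]
8. CAS T2 → mem=4 r[T2]=2 [RETRY]
9. LOAD T1 → mem=4 r[T1]=4 [LOAD]
10. CAS T1 → mem=5 r[T1]=4 [OK]
11. LOAD T1 → mem=5 r[T1]=5 [LOAD]
12. CAS T1 → mem=6 r[T1]=5 [OK]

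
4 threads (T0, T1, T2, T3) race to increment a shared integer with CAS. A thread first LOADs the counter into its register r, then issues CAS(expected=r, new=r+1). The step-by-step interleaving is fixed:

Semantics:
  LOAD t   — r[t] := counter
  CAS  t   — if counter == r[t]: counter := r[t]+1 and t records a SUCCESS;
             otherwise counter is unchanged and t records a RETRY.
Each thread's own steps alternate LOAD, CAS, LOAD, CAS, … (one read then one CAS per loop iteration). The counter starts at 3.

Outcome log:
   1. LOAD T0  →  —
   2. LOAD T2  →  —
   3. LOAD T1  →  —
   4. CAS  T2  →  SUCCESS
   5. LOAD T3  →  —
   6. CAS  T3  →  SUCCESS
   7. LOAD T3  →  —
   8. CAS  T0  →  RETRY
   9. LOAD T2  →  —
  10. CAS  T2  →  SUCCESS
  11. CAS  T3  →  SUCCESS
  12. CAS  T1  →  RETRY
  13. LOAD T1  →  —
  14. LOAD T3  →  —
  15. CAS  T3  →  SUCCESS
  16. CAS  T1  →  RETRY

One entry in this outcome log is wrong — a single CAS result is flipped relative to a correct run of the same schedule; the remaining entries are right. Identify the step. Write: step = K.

step = 11

Reference trace:
1. LOAD T0 → mem=3 r[T0]=3 [LOAD]
2. LOAD T2 → mem=3 r[T2]=3 [LOAD]
3. LOAD T1 → mem=3 r[T1]=3 [LOAD]
4. CAS T2 → mem=4 r[T2]=3 [OK]
5. LOAD T3 → mem=4 r[T3]=4 [LOAD]
6. CAS T3 → mem=5 r[T3]=4 [OK]
7. LOAD T3 → mem=5 r[T3]=5 [LOAD]
8. CAS T0 → mem=5 r[T0]=3 [RETRY]
9. LOAD T2 → mem=5 r[T2]=5 [LOAD]
10. CAS T2 → mem=6 r[T2]=5 [OK]
11. CAS T3 → mem=6 r[T3]=5 [RETRY]
12. CAS T1 → mem=6 r[T1]=3 [RETRY]
13. LOAD T1 → mem=6 r[T1]=6 [LOAD]
14. LOAD T3 → mem=6 r[T3]=6 [LOAD]
15. CAS T3 → mem=7 r[T3]=6 [OK]
16. CAS T1 → mem=7 r[T1]=6 [RETRY]
Log disagrees first at step 11.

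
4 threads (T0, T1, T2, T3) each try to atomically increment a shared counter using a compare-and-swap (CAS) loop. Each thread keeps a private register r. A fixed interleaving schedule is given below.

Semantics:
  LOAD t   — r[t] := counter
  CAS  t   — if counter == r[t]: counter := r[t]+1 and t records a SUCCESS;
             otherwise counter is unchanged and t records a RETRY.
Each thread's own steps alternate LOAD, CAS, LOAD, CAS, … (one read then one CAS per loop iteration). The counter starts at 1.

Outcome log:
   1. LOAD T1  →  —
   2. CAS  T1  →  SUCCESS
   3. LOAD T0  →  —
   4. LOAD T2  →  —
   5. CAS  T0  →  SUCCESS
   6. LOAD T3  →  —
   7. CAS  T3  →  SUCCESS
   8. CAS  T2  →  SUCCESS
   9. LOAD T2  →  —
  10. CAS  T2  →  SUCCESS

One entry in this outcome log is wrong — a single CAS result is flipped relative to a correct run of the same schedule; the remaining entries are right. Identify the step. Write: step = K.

step = 8

Correct run:
1. LOAD T1 → mem=1 r[T1]=1 [LOAD]
2. CAS T1 → mem=2 r[T1]=1 [OK]
3. LOAD T0 → mem=2 r[T0]=2 [LOAD]
4. LOAD T2 → mem=2 r[T2]=2 [LOAD]
5. CAS T0 → mem=3 r[T0]=2 [OK]
6. LOAD T3 → mem=3 r[T3]=3 [LOAD]
7. CAS T3 → mem=4 r[T3]=3 [OK]
8. CAS T2 → mem=4 r[T2]=2 [RETRY]
9. LOAD T2 → mem=4 r[T2]=4 [LOAD]
10. CAS T2 → mem=5 r[T2]=4 [OK]
Mismatch at 8.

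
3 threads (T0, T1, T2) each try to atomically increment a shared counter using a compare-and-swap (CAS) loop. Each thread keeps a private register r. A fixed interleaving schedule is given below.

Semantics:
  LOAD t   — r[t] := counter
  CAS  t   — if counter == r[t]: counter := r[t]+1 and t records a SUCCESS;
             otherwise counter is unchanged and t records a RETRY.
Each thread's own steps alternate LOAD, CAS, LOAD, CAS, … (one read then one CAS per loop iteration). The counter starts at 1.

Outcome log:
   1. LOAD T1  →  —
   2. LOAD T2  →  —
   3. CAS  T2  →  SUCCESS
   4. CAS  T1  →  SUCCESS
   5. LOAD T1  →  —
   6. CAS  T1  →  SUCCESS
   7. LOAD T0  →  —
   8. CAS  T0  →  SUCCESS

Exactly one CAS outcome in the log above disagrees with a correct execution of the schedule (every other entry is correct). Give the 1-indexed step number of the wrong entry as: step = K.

Correct run:
step 1: T1 LOAD ⇒ load; ctr=1 reg=1
step 2: T2 LOAD ⇒ load; ctr=1 reg=1
step 3: T2 CAS ⇒ ok; ctr=2 reg=1
step 4: T1 CAS ⇒ retry; ctr=2 reg=1
step 5: T1 LOAD ⇒ load; ctr=2 reg=2
step 6: T1 CAS ⇒ ok; ctr=3 reg=2
step 7: T0 LOAD ⇒ load; ctr=3 reg=3
step 8: T0 CAS ⇒ ok; ctr=4 reg=3
Flip is step 4.

step = 4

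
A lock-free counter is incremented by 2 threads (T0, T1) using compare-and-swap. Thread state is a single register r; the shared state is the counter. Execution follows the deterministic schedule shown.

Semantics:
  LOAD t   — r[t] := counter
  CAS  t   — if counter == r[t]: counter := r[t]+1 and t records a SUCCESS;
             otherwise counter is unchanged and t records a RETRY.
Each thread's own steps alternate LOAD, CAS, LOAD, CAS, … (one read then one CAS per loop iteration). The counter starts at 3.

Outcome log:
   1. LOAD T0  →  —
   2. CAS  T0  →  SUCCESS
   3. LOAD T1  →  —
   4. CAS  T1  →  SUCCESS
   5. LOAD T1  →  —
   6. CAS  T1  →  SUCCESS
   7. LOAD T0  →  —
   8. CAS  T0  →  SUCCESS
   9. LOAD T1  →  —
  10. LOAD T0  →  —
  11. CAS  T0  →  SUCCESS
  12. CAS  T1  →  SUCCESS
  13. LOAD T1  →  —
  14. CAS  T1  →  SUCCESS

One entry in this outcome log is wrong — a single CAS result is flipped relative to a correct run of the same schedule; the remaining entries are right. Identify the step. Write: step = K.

Re-executing:
1. LOAD T0 → mem=3 r[T0]=3 [LOAD]
2. CAS T0 → mem=4 r[T0]=3 [OK]
3. LOAD T1 → mem=4 r[T1]=4 [LOAD]
4. CAS T1 → mem=5 r[T1]=4 [OK]
5. LOAD T1 → mem=5 r[T1]=5 [LOAD]
6. CAS T1 → mem=6 r[T1]=5 [OK]
7. LOAD T0 → mem=6 r[T0]=6 [LOAD]
8. CAS T0 → mem=7 r[T0]=6 [OK]
9. LOAD T1 → mem=7 r[T1]=7 [LOAD]
10. LOAD T0 → mem=7 r[T0]=7 [LOAD]
11. CAS T0 → mem=8 r[T0]=7 [OK]
12. CAS T1 → mem=8 r[T1]=7 [RETRY]
13. LOAD T1 → mem=8 r[T1]=8 [LOAD]
14. CAS T1 → mem=9 r[T1]=8 [OK]
Flip is step 12.

step = 12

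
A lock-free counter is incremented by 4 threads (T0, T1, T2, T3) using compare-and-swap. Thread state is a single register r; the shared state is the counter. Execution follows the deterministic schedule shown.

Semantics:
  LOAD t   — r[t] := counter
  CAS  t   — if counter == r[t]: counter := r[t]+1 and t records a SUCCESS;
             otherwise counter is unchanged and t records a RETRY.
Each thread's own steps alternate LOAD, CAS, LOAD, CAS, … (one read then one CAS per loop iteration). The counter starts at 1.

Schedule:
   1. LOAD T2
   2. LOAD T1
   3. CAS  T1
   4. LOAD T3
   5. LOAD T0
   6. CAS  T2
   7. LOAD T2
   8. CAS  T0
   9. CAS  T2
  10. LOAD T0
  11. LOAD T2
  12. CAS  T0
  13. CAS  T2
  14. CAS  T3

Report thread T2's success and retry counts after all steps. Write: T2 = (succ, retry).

T2 = (0, 3)

T2 LOAD — after: cnt=1, r=1 — load
T1 LOAD — after: cnt=1, r=1 — load
T1 CAS — after: cnt=2, r=1 — ok
T3 LOAD — after: cnt=2, r=2 — load
T0 LOAD — after: cnt=2, r=2 — load
T2 CAS — after: cnt=2, r=1 — retry
T2 LOAD — after: cnt=2, r=2 — load
T0 CAS — after: cnt=3, r=2 — ok
T2 CAS — after: cnt=3, r=2 — retry
T0 LOAD — after: cnt=3, r=3 — load
T2 LOAD — after: cnt=3, r=3 — load
T0 CAS — after: cnt=4, r=3 — ok
T2 CAS — after: cnt=4, r=3 — retry
T3 CAS — after: cnt=4, r=2 — retry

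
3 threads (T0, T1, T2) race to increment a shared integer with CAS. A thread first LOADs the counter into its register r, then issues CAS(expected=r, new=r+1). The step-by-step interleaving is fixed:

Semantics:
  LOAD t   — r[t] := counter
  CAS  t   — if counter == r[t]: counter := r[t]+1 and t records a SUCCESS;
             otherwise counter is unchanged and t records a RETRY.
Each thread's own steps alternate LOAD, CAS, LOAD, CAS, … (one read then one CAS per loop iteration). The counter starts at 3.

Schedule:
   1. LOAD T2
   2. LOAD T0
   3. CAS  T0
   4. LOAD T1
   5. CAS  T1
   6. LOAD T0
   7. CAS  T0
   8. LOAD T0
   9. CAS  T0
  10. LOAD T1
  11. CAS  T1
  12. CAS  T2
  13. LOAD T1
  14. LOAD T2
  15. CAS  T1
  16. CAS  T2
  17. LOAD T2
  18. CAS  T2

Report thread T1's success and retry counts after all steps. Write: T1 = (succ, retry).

T1 = (3, 0)

1. LOAD T2 → mem=3 r[T2]=3 [LOAD]
2. LOAD T0 → mem=3 r[T0]=3 [LOAD]
3. CAS T0 → mem=4 r[T0]=3 [OK]
4. LOAD T1 → mem=4 r[T1]=4 [LOAD]
5. CAS T1 → mem=5 r[T1]=4 [OK]
6. LOAD T0 → mem=5 r[T0]=5 [LOAD]
7. CAS T0 → mem=6 r[T0]=5 [OK]
8. LOAD T0 → mem=6 r[T0]=6 [LOAD]
9. CAS T0 → mem=7 r[T0]=6 [OK]
10. LOAD T1 → mem=7 r[T1]=7 [LOAD]
11. CAS T1 → mem=8 r[T1]=7 [OK]
12. CAS T2 → mem=8 r[T2]=3 [RETRY]
13. LOAD T1 → mem=8 r[T1]=8 [LOAD]
14. LOAD T2 → mem=8 r[T2]=8 [LOAD]
15. CAS T1 → mem=9 r[T1]=8 [OK]
16. CAS T2 → mem=9 r[T2]=8 [RETRY]
17. LOAD T2 → mem=9 r[T2]=9 [LOAD]
18. CAS T2 → mem=10 r[T2]=9 [OK]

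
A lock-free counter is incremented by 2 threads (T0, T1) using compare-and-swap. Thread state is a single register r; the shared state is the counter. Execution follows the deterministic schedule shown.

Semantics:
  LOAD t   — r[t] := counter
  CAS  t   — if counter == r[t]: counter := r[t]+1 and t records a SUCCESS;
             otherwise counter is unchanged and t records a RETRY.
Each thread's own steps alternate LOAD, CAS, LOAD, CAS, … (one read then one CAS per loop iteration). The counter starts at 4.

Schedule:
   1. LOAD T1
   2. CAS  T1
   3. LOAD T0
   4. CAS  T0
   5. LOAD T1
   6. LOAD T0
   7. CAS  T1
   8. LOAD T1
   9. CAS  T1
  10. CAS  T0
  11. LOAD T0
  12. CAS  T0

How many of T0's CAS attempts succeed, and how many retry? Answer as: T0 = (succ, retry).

1. LOAD T1 → mem=4 r[T1]=4 [LOAD]
2. CAS T1 → mem=5 r[T1]=4 [OK]
3. LOAD T0 → mem=5 r[T0]=5 [LOAD]
4. CAS T0 → mem=6 r[T0]=5 [OK]
5. LOAD T1 → mem=6 r[T1]=6 [LOAD]
6. LOAD T0 → mem=6 r[T0]=6 [LOAD]
7. CAS T1 → mem=7 r[T1]=6 [OK]
8. LOAD T1 → mem=7 r[T1]=7 [LOAD]
9. CAS T1 → mem=8 r[T1]=7 [OK]
10. CAS T0 → mem=8 r[T0]=6 [RETRY]
11. LOAD T0 → mem=8 r[T0]=8 [LOAD]
12. CAS T0 → mem=9 r[T0]=8 [OK]

T0 = (2, 1)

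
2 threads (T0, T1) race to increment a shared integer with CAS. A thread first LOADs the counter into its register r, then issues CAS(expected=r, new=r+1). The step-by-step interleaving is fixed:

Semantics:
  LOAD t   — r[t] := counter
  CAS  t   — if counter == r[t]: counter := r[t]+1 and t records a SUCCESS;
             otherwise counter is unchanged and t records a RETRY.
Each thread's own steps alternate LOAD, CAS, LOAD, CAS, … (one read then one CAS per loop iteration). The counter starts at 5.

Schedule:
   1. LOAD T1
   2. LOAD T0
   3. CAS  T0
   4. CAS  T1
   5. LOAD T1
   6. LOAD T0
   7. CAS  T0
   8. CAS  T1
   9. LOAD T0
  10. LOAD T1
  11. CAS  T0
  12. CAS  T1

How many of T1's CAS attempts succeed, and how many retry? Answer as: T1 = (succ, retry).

[1] T1.load  rd  (counter 5, T1.r 5)
[2] T0.load  rd  (counter 5, T0.r 5)
[3] T0.cas  hit  (counter 6, T0.r 5)
[4] T1.cas  miss  (counter 6, T1.r 5)
[5] T1.load  rd  (counter 6, T1.r 6)
[6] T0.load  rd  (counter 6, T0.r 6)
[7] T0.cas  hit  (counter 7, T0.r 6)
[8] T1.cas  miss  (counter 7, T1.r 6)
[9] T0.load  rd  (counter 7, T0.r 7)
[10] T1.load  rd  (counter 7, T1.r 7)
[11] T0.cas  hit  (counter 8, T0.r 7)
[12] T1.cas  miss  (counter 8, T1.r 7)

T1 = (0, 3)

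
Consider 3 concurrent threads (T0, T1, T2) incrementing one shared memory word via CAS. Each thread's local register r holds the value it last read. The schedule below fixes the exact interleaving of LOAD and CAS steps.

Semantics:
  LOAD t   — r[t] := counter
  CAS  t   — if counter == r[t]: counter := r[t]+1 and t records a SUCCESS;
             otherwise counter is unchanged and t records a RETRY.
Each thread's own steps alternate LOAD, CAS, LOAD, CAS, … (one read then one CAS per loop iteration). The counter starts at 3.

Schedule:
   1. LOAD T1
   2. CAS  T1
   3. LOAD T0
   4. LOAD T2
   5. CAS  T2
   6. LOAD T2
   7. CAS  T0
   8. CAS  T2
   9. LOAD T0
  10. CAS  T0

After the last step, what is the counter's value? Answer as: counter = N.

[1] T1.load  rd  (counter 3, T1.r 3)
[2] T1.cas  hit  (counter 4, T1.r 3)
[3] T0.load  rd  (counter 4, T0.r 4)
[4] T2.load  rd  (counter 4, T2.r 4)
[5] T2.cas  hit  (counter 5, T2.r 4)
[6] T2.load  rd  (counter 5, T2.r 5)
[7] T0.cas  miss  (counter 5, T0.r 4)
[8] T2.cas  hit  (counter 6, T2.r 5)
[9] T0.load  rd  (counter 6, T0.r 6)
[10] T0.cas  hit  (counter 7, T0.r 6)

counter = 7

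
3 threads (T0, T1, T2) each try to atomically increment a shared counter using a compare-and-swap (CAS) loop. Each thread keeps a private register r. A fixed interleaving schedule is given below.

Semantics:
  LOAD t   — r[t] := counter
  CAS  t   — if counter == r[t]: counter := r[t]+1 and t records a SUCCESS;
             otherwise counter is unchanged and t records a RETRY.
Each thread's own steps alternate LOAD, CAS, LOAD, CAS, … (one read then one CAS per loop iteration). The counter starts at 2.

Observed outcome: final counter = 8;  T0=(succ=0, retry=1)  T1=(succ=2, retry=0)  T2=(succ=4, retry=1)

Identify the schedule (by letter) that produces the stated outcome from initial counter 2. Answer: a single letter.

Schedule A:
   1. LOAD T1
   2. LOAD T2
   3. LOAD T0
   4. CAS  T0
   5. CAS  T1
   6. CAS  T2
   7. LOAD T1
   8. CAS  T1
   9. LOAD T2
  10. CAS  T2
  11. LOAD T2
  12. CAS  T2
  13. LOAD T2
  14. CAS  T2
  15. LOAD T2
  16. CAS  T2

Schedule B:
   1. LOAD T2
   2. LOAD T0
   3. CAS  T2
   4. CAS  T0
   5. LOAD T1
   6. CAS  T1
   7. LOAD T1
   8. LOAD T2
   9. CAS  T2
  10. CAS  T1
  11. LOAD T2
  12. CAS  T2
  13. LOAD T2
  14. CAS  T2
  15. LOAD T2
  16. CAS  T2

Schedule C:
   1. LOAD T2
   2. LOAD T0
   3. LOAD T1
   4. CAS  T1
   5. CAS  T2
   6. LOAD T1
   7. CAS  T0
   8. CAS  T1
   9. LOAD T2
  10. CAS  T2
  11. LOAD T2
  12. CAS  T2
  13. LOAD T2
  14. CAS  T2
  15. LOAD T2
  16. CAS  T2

Run C:
1. LOAD T2 → mem=2 r[T2]=2 [LOAD]
2. LOAD T0 → mem=2 r[T0]=2 [LOAD]
3. LOAD T1 → mem=2 r[T1]=2 [LOAD]
4. CAS T1 → mem=3 r[T1]=2 [OK]
5. CAS T2 → mem=3 r[T2]=2 [RETRY]
6. LOAD T1 → mem=3 r[T1]=3 [LOAD]
7. CAS T0 → mem=3 r[T0]=2 [RETRY]
8. CAS T1 → mem=4 r[T1]=3 [OK]
9. LOAD T2 → mem=4 r[T2]=4 [LOAD]
10. CAS T2 → mem=5 r[T2]=4 [OK]
11. LOAD T2 → mem=5 r[T2]=5 [LOAD]
12. CAS T2 → mem=6 r[T2]=5 [OK]
13. LOAD T2 → mem=6 r[T2]=6 [LOAD]
14. CAS T2 → mem=7 r[T2]=6 [OK]
15. LOAD T2 → mem=7 r[T2]=7 [LOAD]
16. CAS T2 → mem=8 r[T2]=7 [OK]

C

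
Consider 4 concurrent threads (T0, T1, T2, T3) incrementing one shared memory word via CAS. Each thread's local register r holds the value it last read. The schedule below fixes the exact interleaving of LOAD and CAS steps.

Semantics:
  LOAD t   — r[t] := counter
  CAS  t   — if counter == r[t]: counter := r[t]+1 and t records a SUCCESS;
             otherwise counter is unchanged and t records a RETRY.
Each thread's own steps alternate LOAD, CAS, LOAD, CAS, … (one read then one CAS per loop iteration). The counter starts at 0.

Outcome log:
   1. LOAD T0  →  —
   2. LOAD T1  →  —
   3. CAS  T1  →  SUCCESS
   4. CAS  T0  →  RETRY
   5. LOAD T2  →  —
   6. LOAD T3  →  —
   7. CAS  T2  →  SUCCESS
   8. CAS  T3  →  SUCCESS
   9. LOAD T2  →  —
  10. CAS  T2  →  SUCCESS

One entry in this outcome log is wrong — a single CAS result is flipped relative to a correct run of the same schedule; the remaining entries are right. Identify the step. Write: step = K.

step = 8

Reference trace:
   1) LOAD T0:  M=0  r_T0=0
   2) LOAD T1:  M=0  r_T1=0
   3) CAS  T1:  M=1  r_T1=0 ✓
   4) CAS  T0:  M=1  r_T0=0 ✗
   5) LOAD T2:  M=1  r_T2=1
   6) LOAD T3:  M=1  r_T3=1
   7) CAS  T2:  M=2  r_T2=1 ✓
   8) CAS  T3:  M=2  r_T3=1 ✗
   9) LOAD T2:  M=2  r_T2=2
  10) CAS  T2:  M=3  r_T2=2 ✓
Mismatch at 8.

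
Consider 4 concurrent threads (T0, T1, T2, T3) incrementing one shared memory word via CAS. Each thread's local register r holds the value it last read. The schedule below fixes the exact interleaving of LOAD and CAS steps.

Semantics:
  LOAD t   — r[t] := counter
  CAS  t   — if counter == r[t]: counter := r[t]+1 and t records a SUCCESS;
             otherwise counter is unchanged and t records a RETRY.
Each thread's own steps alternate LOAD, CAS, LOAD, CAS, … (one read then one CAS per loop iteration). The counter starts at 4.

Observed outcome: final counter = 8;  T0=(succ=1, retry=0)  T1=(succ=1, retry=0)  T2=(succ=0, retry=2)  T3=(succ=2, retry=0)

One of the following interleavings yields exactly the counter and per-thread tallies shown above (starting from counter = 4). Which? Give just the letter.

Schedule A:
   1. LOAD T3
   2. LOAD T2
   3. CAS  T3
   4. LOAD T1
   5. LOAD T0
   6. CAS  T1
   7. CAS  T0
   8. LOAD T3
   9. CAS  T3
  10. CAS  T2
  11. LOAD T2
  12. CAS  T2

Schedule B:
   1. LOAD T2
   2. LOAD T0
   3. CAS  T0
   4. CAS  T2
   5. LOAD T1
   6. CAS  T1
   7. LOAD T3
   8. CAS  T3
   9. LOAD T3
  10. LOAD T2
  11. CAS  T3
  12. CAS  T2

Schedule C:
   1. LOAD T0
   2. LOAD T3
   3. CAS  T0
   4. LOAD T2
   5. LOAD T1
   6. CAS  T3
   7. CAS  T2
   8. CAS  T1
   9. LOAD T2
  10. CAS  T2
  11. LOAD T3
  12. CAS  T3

B

Tracing schedule B:
[1] T2.load  rd  (counter 4, T2.r 4)
[2] T0.load  rd  (counter 4, T0.r 4)
[3] T0.cas  hit  (counter 5, T0.r 4)
[4] T2.cas  miss  (counter 5, T2.r 4)
[5] T1.load  rd  (counter 5, T1.r 5)
[6] T1.cas  hit  (counter 6, T1.r 5)
[7] T3.load  rd  (counter 6, T3.r 6)
[8] T3.cas  hit  (counter 7, T3.r 6)
[9] T3.load  rd  (counter 7, T3.r 7)
[10] T2.load  rd  (counter 7, T2.r 7)
[11] T3.cas  hit  (counter 8, T3.r 7)
[12] T2.cas  miss  (counter 8, T2.r 7)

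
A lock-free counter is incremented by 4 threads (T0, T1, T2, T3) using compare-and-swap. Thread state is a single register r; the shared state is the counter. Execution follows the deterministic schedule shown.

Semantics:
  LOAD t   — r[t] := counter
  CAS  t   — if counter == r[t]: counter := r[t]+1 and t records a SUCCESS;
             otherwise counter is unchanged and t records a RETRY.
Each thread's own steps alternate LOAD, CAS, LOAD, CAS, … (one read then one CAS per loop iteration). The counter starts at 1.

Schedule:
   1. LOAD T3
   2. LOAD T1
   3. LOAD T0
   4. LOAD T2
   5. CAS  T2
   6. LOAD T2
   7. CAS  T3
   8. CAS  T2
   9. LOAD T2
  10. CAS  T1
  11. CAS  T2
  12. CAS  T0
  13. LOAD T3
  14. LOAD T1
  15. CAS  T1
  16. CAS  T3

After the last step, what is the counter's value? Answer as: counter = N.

1. LOAD T3 → mem=1 r[T3]=1 [LOAD]
2. LOAD T1 → mem=1 r[T1]=1 [LOAD]
3. LOAD T0 → mem=1 r[T0]=1 [LOAD]
4. LOAD T2 → mem=1 r[T2]=1 [LOAD]
5. CAS T2 → mem=2 r[T2]=1 [OK]
6. LOAD T2 → mem=2 r[T2]=2 [LOAD]
7. CAS T3 → mem=2 r[T3]=1 [RETRY]
8. CAS T2 → mem=3 r[T2]=2 [OK]
9. LOAD T2 → mem=3 r[T2]=3 [LOAD]
10. CAS T1 → mem=3 r[T1]=1 [RETRY]
11. CAS T2 → mem=4 r[T2]=3 [OK]
12. CAS T0 → mem=4 r[T0]=1 [RETRY]
13. LOAD T3 → mem=4 r[T3]=4 [LOAD]
14. LOAD T1 → mem=4 r[T1]=4 [LOAD]
15. CAS T1 → mem=5 r[T1]=4 [OK]
16. CAS T3 → mem=5 r[T3]=4 [RETRY]

counter = 5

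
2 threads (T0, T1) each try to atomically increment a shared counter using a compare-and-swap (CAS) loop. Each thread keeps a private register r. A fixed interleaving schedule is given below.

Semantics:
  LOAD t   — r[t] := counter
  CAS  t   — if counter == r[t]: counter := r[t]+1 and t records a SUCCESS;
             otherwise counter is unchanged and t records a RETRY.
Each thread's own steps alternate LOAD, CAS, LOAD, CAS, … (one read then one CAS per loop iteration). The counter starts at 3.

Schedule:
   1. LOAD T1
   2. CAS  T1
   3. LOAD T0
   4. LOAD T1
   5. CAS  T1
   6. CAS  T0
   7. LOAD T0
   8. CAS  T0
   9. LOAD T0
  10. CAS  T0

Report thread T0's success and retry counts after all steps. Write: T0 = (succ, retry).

T0 = (2, 1)

#1 T1 reads 3
#2 T1 CAS(3→4) writes; counter now 4
#3 T0 reads 4
#4 T1 reads 4
#5 T1 CAS(4→5) writes; counter now 5
#6 T0 CAS(4→5) fails; counter now 5
#7 T0 reads 5
#8 T0 CAS(5→6) writes; counter now 6
#9 T0 reads 6
#10 T0 CAS(6→7) writes; counter now 7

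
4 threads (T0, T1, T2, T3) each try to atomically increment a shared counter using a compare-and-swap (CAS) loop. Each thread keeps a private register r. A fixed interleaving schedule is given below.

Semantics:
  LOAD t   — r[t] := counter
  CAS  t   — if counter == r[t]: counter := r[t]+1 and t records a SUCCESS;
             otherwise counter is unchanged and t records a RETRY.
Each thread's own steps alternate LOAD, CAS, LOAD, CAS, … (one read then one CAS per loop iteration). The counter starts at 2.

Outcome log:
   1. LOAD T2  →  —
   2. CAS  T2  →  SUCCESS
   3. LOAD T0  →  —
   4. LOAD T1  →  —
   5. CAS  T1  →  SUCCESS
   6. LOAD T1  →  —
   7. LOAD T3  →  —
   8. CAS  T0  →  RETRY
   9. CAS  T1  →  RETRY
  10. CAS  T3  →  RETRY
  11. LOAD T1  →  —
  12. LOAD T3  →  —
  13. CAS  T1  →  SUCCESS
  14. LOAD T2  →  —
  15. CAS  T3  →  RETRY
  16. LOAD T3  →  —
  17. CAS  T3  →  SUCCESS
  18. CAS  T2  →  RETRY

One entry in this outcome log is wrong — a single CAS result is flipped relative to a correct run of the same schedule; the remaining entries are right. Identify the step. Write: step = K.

Re-executing:
[1] T2.load  rd  (counter 2, T2.r 2)
[2] T2.cas  hit  (counter 3, T2.r 2)
[3] T0.load  rd  (counter 3, T0.r 3)
[4] T1.load  rd  (counter 3, T1.r 3)
[5] T1.cas  hit  (counter 4, T1.r 3)
[6] T1.load  rd  (counter 4, T1.r 4)
[7] T3.load  rd  (counter 4, T3.r 4)
[8] T0.cas  miss  (counter 4, T0.r 3)
[9] T1.cas  hit  (counter 5, T1.r 4)
[10] T3.cas  miss  (counter 5, T3.r 4)
[11] T1.load  rd  (counter 5, T1.r 5)
[12] T3.load  rd  (counter 5, T3.r 5)
[13] T1.cas  hit  (counter 6, T1.r 5)
[14] T2.load  rd  (counter 6, T2.r 6)
[15] T3.cas  miss  (counter 6, T3.r 5)
[16] T3.load  rd  (counter 6, T3.r 6)
[17] T3.cas  hit  (counter 7, T3.r 6)
[18] T2.cas  miss  (counter 7, T2.r 6)
Mismatch at 9.

step = 9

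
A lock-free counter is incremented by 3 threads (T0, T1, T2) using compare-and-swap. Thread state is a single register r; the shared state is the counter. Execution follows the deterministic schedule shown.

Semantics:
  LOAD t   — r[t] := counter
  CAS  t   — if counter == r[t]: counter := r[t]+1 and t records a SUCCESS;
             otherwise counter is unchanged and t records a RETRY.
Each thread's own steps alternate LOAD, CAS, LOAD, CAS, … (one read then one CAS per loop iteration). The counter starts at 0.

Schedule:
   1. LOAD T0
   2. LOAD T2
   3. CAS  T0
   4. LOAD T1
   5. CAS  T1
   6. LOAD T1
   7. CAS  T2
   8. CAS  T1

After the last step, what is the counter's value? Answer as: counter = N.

T0 LOAD — after: cnt=0, r=0 — load
T2 LOAD — after: cnt=0, r=0 — load
T0 CAS — after: cnt=1, r=0 — ok
T1 LOAD — after: cnt=1, r=1 — load
T1 CAS — after: cnt=2, r=1 — ok
T1 LOAD — after: cnt=2, r=2 — load
T2 CAS — after: cnt=2, r=0 — retry
T1 CAS — after: cnt=3, r=2 — ok

counter = 3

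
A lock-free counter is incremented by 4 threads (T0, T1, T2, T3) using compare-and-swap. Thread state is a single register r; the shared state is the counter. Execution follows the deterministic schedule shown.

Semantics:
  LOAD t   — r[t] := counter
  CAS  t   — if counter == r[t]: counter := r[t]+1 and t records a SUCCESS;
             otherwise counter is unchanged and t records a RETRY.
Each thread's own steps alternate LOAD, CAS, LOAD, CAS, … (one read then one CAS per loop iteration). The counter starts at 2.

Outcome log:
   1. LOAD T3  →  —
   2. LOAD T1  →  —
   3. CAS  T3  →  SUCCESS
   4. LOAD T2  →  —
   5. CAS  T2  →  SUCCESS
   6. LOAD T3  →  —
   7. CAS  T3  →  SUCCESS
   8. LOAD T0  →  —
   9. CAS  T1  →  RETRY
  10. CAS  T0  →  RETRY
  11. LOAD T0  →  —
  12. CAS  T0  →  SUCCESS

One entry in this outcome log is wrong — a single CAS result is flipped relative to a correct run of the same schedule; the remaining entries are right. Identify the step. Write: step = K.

step = 10

Reference trace:
step 1: T3 LOAD ⇒ load; ctr=2 reg=2
step 2: T1 LOAD ⇒ load; ctr=2 reg=2
step 3: T3 CAS ⇒ ok; ctr=3 reg=2
step 4: T2 LOAD ⇒ load; ctr=3 reg=3
step 5: T2 CAS ⇒ ok; ctr=4 reg=3
step 6: T3 LOAD ⇒ load; ctr=4 reg=4
step 7: T3 CAS ⇒ ok; ctr=5 reg=4
step 8: T0 LOAD ⇒ load; ctr=5 reg=5
step 9: T1 CAS ⇒ retry; ctr=5 reg=2
step 10: T0 CAS ⇒ ok; ctr=6 reg=5
step 11: T0 LOAD ⇒ load; ctr=6 reg=6
step 12: T0 CAS ⇒ ok; ctr=7 reg=6
Log disagrees first at step 10.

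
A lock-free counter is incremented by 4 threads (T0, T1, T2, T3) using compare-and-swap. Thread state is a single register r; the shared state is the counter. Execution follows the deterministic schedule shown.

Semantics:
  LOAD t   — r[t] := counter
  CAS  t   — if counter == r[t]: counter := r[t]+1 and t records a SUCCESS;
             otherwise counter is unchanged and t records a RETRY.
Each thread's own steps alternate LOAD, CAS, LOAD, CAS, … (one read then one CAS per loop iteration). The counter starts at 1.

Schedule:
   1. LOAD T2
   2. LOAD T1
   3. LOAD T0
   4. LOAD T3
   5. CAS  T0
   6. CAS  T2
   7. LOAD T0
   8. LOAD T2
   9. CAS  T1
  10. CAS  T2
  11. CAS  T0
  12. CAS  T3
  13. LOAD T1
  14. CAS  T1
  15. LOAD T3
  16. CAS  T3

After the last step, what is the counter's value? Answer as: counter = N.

counter = 5

1. LOAD T2 → mem=1 r[T2]=1 [LOAD]
2. LOAD T1 → mem=1 r[T1]=1 [LOAD]
3. LOAD T0 → mem=1 r[T0]=1 [LOAD]
4. LOAD T3 → mem=1 r[T3]=1 [LOAD]
5. CAS T0 → mem=2 r[T0]=1 [OK]
6. CAS T2 → mem=2 r[T2]=1 [RETRY]
7. LOAD T0 → mem=2 r[T0]=2 [LOAD]
8. LOAD T2 → mem=2 r[T2]=2 [LOAD]
9. CAS T1 → mem=2 r[T1]=1 [RETRY]
10. CAS T2 → mem=3 r[T2]=2 [OK]
11. CAS T0 → mem=3 r[T0]=2 [RETRY]
12. CAS T3 → mem=3 r[T3]=1 [RETRY]
13. LOAD T1 → mem=3 r[T1]=3 [LOAD]
14. CAS T1 → mem=4 r[T1]=3 [OK]
15. LOAD T3 → mem=4 r[T3]=4 [LOAD]
16. CAS T3 → mem=5 r[T3]=4 [OK]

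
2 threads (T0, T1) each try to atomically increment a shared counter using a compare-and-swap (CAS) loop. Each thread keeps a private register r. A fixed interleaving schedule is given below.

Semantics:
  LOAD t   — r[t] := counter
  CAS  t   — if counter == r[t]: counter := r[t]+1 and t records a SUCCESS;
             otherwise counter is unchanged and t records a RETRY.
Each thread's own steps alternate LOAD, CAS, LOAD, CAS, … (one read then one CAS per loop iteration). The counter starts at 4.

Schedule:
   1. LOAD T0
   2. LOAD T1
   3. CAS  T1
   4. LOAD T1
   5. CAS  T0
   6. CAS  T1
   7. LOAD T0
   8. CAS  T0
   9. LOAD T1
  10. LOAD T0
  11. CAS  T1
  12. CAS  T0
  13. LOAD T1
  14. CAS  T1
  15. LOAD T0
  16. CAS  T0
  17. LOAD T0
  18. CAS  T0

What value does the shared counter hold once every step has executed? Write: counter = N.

counter = 11

   1) LOAD T0:  M=4  r_T0=4
   2) LOAD T1:  M=4  r_T1=4
   3) CAS  T1:  M=5  r_T1=4 ✓
   4) LOAD T1:  M=5  r_T1=5
   5) CAS  T0:  M=5  r_T0=4 ✗
   6) CAS  T1:  M=6  r_T1=5 ✓
   7) LOAD T0:  M=6  r_T0=6
   8) CAS  T0:  M=7  r_T0=6 ✓
   9) LOAD T1:  M=7  r_T1=7
  10) LOAD T0:  M=7  r_T0=7
  11) CAS  T1:  M=8  r_T1=7 ✓
  12) CAS  T0:  M=8  r_T0=7 ✗
  13) LOAD T1:  M=8  r_T1=8
  14) CAS  T1:  M=9  r_T1=8 ✓
  15) LOAD T0:  M=9  r_T0=9
  16) CAS  T0:  M=10  r_T0=9 ✓
  17) LOAD T0:  M=10  r_T0=10
  18) CAS  T0:  M=11  r_T0=10 ✓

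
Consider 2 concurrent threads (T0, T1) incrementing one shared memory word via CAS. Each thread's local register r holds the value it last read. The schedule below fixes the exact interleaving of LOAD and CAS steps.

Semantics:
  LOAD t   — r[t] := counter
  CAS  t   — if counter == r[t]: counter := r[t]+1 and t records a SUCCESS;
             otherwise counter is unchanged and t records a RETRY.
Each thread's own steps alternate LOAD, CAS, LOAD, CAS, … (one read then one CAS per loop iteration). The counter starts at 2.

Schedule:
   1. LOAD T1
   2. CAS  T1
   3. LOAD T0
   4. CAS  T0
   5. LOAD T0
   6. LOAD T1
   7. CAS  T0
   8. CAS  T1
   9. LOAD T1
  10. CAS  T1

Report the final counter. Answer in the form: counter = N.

counter = 6

T1 LOAD — after: cnt=2, r=2 — load
T1 CAS — after: cnt=3, r=2 — ok
T0 LOAD — after: cnt=3, r=3 — load
T0 CAS — after: cnt=4, r=3 — ok
T0 LOAD — after: cnt=4, r=4 — load
T1 LOAD — after: cnt=4, r=4 — load
T0 CAS — after: cnt=5, r=4 — ok
T1 CAS — after: cnt=5, r=4 — retry
T1 LOAD — after: cnt=5, r=5 — load
T1 CAS — after: cnt=6, r=5 — ok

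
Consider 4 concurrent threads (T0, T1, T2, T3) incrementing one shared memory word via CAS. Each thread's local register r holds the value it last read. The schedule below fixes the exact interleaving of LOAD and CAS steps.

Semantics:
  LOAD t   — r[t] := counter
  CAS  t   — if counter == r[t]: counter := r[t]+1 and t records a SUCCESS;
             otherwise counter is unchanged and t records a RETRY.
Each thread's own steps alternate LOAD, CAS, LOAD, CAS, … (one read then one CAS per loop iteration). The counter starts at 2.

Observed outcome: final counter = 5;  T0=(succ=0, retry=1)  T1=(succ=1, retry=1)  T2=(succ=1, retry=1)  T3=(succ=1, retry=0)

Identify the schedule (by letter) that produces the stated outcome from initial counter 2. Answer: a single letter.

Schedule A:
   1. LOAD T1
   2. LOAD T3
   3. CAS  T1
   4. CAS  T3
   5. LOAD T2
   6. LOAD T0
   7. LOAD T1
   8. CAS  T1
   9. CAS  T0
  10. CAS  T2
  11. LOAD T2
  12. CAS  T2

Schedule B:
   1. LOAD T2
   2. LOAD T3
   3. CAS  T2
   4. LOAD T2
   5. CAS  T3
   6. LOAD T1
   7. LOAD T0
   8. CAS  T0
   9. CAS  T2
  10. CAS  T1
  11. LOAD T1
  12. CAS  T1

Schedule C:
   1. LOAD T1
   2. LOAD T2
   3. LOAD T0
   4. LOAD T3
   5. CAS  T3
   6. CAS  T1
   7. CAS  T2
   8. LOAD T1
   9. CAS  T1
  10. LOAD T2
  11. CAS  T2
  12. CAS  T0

C

Tracing schedule C:
   1) LOAD T1:  M=2  r_T1=2
   2) LOAD T2:  M=2  r_T2=2
   3) LOAD T0:  M=2  r_T0=2
   4) LOAD T3:  M=2  r_T3=2
   5) CAS  T3:  M=3  r_T3=2 ✓
   6) CAS  T1:  M=3  r_T1=2 ✗
   7) CAS  T2:  M=3  r_T2=2 ✗
   8) LOAD T1:  M=3  r_T1=3
   9) CAS  T1:  M=4  r_T1=3 ✓
  10) LOAD T2:  M=4  r_T2=4
  11) CAS  T2:  M=5  r_T2=4 ✓
  12) CAS  T0:  M=5  r_T0=2 ✗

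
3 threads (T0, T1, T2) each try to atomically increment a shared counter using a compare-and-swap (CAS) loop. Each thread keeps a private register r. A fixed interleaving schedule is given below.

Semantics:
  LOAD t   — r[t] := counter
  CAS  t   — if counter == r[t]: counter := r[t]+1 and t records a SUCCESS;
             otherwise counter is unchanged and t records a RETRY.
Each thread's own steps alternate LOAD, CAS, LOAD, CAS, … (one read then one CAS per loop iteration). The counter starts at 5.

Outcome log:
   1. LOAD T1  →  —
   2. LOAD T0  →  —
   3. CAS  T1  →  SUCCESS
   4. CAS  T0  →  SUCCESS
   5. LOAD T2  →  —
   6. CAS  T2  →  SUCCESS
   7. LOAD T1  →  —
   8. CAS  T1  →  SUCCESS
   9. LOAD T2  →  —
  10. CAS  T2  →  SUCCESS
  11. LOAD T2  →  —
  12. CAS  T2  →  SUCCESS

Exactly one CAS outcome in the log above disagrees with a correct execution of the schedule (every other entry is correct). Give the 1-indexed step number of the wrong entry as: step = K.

Correct run:
[1] T1.load  rd  (counter 5, T1.r 5)
[2] T0.load  rd  (counter 5, T0.r 5)
[3] T1.cas  hit  (counter 6, T1.r 5)
[4] T0.cas  miss  (counter 6, T0.r 5)
[5] T2.load  rd  (counter 6, T2.r 6)
[6] T2.cas  hit  (counter 7, T2.r 6)
[7] T1.load  rd  (counter 7, T1.r 7)
[8] T1.cas  hit  (counter 8, T1.r 7)
[9] T2.load  rd  (counter 8, T2.r 8)
[10] T2.cas  hit  (counter 9, T2.r 8)
[11] T2.load  rd  (counter 9, T2.r 9)
[12] T2.cas  hit  (counter 10, T2.r 9)
Mismatch at 4.

step = 4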